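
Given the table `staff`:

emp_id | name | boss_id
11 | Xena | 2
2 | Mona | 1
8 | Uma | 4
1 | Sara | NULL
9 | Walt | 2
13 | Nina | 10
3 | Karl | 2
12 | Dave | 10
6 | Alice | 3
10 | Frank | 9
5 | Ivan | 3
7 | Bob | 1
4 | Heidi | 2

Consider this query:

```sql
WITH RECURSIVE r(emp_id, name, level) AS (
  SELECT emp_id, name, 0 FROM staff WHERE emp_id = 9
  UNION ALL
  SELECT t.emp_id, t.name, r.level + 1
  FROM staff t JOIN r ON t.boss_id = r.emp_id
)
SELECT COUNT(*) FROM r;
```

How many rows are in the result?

4

Base: emp_id=9 (Walt) at level 0.
Iteration 1: rows with boss_id in {9} -> Frank (id 10, level 1).
Iteration 2: rows with boss_id in {10} -> Dave (id 12, level 2), Nina (id 13, level 2).
Iteration 3: no rows with boss_id in {12,13}; recursion stops.
Total rows emitted: 4.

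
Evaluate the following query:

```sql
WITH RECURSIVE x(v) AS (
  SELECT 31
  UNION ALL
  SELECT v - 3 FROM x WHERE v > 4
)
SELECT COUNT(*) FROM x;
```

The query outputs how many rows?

10

Base: v=31.
Iteration 1: 31 > 4 holds -> v = 31 - 3 = 28.
Iteration 2: 28 > 4 holds -> v = 28 - 3 = 25.
Iteration 3: 25 > 4 holds -> v = 25 - 3 = 22.
Iteration 4: 22 > 4 holds -> v = 22 - 3 = 19.
Iteration 5: 19 > 4 holds -> v = 19 - 3 = 16.
Iteration 6: 16 > 4 holds -> v = 16 - 3 = 13.
Iteration 7: 13 > 4 holds -> v = 13 - 3 = 10.
Iteration 8: 10 > 4 holds -> v = 10 - 3 = 7.
Iteration 9: 7 > 4 holds -> v = 7 - 3 = 4.
Iteration 10: 4 > 4 fails; recursion stops.
Total rows emitted: 10.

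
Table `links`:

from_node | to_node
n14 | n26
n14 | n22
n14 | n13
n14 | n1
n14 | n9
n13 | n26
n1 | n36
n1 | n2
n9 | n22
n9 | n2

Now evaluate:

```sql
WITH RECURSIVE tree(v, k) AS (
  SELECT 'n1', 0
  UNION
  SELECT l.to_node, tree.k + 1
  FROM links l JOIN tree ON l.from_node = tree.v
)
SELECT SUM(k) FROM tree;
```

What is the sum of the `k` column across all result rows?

Base: (n1, k=0).
Iteration 1: edges from {n1} -> (n2, k=1), (n36, k=1).
Iteration 2: no outgoing edges from {n2,n36}; recursion stops.
SUM(k) = 0 + 1 + 1 = 2.

2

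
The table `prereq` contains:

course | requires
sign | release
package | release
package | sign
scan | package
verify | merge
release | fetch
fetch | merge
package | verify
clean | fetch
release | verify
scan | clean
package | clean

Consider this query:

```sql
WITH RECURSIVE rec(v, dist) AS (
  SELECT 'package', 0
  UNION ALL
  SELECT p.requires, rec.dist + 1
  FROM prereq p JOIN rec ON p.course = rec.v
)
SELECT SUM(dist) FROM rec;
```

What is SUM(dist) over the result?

Base: (package, dist=0).
Iteration 1: edges from {package} -> (clean, dist=1), (release, dist=1), (sign, dist=1), (verify, dist=1).
Iteration 2: edges from {clean,release,sign,verify} -> (fetch, dist=2) x2, (merge, dist=2), (release, dist=2), (verify, dist=2). [UNION ALL keeps all 5 new rows, including repeats]
Iteration 3: edges from {fetch,merge,release,verify} -> (fetch, dist=3), (merge, dist=3) x3, (verify, dist=3). [UNION ALL keeps all 5 new rows, including repeats]
Iteration 4: edges from {fetch,merge,verify} -> (merge, dist=4) x2. [UNION ALL keeps all 2 new rows, including repeats]
Iteration 5: no outgoing edges from {merge}; recursion stops.
SUM(dist) = 0 + 1 + 1 + 1 + 1 + 2 + 2 + 2 + 2 + 2 + 3 + 3 + 3 + 3 + ... (17 terms) = 37.

37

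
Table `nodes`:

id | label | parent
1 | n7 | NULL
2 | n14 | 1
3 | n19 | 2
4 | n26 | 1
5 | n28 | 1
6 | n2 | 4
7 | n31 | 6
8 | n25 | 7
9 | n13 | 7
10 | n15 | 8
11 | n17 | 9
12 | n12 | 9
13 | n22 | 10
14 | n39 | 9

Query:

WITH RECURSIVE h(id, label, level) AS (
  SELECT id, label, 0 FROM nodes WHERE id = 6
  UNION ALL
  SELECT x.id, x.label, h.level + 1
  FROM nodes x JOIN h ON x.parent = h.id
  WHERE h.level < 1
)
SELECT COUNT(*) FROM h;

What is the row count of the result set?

Base: id=6 (n2) at level 0.
Iteration 1: rows with parent in {6} -> n31 (id 7, level 1).
Iteration 2: level < 1 fails for all current rows; recursion stops.
Total rows emitted: 2.

2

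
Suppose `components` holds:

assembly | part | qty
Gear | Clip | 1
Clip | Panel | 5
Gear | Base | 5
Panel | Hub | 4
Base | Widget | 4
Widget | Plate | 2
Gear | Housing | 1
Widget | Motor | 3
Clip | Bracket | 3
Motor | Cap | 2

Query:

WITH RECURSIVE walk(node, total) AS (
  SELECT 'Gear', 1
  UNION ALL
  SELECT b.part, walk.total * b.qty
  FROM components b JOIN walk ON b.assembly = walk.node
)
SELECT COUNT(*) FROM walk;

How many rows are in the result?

Base: (Gear, total=1).
Iteration 1: components of {Gear} -> Base = 1*5 = 5, Clip = 1*1 = 1, Housing = 1*1 = 1.
Iteration 2: components of {Base,Clip,Housing} -> Bracket = 1*3 = 3, Panel = 1*5 = 5, Widget = 5*4 = 20.
Iteration 3: components of {Bracket,Panel,Widget} -> Hub = 5*4 = 20, Motor = 20*3 = 60, Plate = 20*2 = 40.
Iteration 4: components of {Hub,Motor,Plate} -> Cap = 60*2 = 120.
Iteration 5: no further components; recursion stops.
Total rows emitted: 11.

11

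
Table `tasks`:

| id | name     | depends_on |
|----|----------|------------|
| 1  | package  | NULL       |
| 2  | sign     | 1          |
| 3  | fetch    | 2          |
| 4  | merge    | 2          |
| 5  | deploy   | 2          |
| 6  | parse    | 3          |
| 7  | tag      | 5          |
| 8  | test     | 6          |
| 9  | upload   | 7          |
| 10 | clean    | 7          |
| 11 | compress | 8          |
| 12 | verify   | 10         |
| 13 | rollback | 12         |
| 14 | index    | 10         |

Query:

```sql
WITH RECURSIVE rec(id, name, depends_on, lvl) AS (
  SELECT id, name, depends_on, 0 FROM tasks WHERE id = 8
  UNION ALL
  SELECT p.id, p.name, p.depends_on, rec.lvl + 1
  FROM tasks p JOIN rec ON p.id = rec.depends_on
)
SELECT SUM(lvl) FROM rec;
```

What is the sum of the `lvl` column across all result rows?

10

Base: id=8 (test), depends_on=6, lvl 0.
Iteration 1: join on id=6 -> parse (id 6, depends_on=3, lvl 1).
Iteration 2: join on id=3 -> fetch (id 3, depends_on=2, lvl 2).
Iteration 3: join on id=2 -> sign (id 2, depends_on=1, lvl 3).
Iteration 4: join on id=1 -> package (id 1, depends_on=NULL, lvl 4).
Iteration 5: depends_on is NULL; no match; recursion stops.
SUM(lvl) = 0 + 1 + 2 + 3 + 4 = 10.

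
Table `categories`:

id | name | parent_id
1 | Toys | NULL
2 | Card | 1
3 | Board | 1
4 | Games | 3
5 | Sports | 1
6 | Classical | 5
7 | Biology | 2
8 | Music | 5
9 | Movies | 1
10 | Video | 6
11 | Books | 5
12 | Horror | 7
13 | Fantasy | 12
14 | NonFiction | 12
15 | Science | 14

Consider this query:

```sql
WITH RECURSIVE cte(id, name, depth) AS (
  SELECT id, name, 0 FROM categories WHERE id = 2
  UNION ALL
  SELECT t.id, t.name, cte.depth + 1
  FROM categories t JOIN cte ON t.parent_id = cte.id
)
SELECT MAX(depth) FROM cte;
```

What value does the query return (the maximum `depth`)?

4

Base: id=2 (Card) at depth 0.
Iteration 1: rows with parent_id in {2} -> Biology (id 7, depth 1).
Iteration 2: rows with parent_id in {7} -> Horror (id 12, depth 2).
Iteration 3: rows with parent_id in {12} -> Fantasy (id 13, depth 3), NonFiction (id 14, depth 3).
Iteration 4: rows with parent_id in {13,14} -> Science (id 15, depth 4).
Iteration 5: no rows with parent_id in {15}; recursion stops.
depth values: 0, 1, 2, 3, 3, 4; the maximum is 4.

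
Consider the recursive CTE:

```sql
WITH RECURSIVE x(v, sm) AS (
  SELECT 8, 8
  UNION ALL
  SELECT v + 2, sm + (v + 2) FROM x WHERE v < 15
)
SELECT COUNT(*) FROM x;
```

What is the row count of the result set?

5

Base: v=8, sm=8.
Iteration 1: 8 < 15 holds -> v = 8 + 2 = 10, sm = 8 + 10 = 18.
Iteration 2: 10 < 15 holds -> v = 10 + 2 = 12, sm = 18 + 12 = 30.
Iteration 3: 12 < 15 holds -> v = 12 + 2 = 14, sm = 30 + 14 = 44.
Iteration 4: 14 < 15 holds -> v = 14 + 2 = 16, sm = 44 + 16 = 60.
Iteration 5: 16 < 15 fails; recursion stops.
Total rows emitted: 5.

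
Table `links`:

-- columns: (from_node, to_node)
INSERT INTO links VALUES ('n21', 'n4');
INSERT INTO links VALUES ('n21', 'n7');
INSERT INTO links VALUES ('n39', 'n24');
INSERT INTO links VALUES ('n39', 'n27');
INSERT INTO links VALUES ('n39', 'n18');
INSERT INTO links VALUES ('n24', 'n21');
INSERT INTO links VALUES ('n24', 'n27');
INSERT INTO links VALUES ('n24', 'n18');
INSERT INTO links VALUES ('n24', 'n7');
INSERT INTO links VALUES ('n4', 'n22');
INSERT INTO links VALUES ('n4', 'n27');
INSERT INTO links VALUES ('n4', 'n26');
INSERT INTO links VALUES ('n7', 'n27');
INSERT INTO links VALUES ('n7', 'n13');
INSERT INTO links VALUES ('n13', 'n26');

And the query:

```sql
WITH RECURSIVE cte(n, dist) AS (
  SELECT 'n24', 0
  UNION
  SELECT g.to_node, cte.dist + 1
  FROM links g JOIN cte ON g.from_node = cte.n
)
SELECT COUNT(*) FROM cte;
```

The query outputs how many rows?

14

Base: (n24, dist=0).
Iteration 1: edges from {n24} -> (n18, dist=1), (n21, dist=1), (n27, dist=1), (n7, dist=1).
Iteration 2: edges from {n18,n21,n27,n7} -> (n13, dist=2), (n27, dist=2), (n4, dist=2), (n7, dist=2).
Iteration 3: edges from {n13,n27,n4,n7} -> (n13, dist=3), (n22, dist=3), (n26, dist=3), (n27, dist=3). [UNION drops 2 duplicate row(s)]
Iteration 4: edges from {n13,n22,n26,n27} -> (n26, dist=4).
Iteration 5: no outgoing edges from {n26}; recursion stops.
Total rows emitted: 14.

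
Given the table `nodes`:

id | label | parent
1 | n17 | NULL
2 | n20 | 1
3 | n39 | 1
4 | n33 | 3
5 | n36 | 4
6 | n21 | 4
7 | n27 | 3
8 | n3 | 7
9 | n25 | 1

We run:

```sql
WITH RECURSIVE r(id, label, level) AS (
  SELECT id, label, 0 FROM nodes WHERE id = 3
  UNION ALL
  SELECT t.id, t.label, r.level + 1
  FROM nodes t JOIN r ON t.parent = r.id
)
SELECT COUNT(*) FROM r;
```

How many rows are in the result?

6

Base: id=3 (n39) at level 0.
Iteration 1: rows with parent in {3} -> n33 (id 4, level 1), n27 (id 7, level 1).
Iteration 2: rows with parent in {4,7} -> n36 (id 5, level 2), n21 (id 6, level 2), n3 (id 8, level 2).
Iteration 3: no rows with parent in {5,6,8}; recursion stops.
Total rows emitted: 6.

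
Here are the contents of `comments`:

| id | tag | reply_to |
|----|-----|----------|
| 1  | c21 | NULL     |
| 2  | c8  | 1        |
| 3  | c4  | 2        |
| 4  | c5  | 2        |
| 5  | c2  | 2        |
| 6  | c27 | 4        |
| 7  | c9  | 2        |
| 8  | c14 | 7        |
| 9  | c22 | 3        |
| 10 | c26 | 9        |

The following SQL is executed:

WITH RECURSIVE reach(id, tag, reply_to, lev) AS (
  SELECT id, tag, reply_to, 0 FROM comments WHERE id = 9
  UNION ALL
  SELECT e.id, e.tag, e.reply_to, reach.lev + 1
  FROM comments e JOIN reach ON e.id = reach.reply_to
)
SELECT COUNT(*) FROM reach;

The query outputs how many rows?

Base: id=9 (c22), reply_to=3, lev 0.
Iteration 1: join on id=3 -> c4 (id 3, reply_to=2, lev 1).
Iteration 2: join on id=2 -> c8 (id 2, reply_to=1, lev 2).
Iteration 3: join on id=1 -> c21 (id 1, reply_to=NULL, lev 3).
Iteration 4: reply_to is NULL; no match; recursion stops.
Total rows emitted: 4.

4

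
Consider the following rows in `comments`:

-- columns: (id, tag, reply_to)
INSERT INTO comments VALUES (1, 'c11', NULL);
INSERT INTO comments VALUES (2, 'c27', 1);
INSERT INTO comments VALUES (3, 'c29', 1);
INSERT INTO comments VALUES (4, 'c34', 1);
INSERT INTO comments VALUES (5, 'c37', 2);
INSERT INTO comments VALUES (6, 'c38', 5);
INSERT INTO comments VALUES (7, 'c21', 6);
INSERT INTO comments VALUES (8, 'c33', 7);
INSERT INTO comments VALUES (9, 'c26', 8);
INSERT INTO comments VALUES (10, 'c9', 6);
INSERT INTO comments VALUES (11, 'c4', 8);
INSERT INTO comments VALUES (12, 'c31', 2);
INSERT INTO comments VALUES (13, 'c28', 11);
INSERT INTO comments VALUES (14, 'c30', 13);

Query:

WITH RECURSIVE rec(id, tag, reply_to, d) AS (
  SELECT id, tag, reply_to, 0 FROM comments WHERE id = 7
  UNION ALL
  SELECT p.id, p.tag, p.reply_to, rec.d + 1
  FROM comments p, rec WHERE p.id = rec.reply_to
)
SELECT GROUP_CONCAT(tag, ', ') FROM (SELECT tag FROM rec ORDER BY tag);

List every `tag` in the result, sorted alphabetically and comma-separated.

Base: id=7 (c21), reply_to=6, d 0.
Iteration 1: join on id=6 -> c38 (id 6, reply_to=5, d 1).
Iteration 2: join on id=5 -> c37 (id 5, reply_to=2, d 2).
Iteration 3: join on id=2 -> c27 (id 2, reply_to=1, d 3).
Iteration 4: join on id=1 -> c11 (id 1, reply_to=NULL, d 4).
Iteration 5: reply_to is NULL; no match; recursion stops.

c11, c21, c27, c37, c38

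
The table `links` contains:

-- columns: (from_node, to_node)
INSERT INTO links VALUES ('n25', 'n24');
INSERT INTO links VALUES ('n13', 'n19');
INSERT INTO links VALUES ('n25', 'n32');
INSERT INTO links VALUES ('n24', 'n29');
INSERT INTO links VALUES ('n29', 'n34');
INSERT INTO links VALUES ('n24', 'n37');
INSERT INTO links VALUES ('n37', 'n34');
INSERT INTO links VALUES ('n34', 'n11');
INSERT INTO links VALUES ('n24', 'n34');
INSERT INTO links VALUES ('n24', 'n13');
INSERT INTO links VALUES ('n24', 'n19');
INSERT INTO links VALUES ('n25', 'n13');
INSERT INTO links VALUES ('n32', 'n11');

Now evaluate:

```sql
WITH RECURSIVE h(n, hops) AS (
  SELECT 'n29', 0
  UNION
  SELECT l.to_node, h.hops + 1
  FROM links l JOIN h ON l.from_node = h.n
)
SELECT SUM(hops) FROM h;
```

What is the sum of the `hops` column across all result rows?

Base: (n29, hops=0).
Iteration 1: edges from {n29} -> (n34, hops=1).
Iteration 2: edges from {n34} -> (n11, hops=2).
Iteration 3: no outgoing edges from {n11}; recursion stops.
SUM(hops) = 0 + 1 + 2 = 3.

3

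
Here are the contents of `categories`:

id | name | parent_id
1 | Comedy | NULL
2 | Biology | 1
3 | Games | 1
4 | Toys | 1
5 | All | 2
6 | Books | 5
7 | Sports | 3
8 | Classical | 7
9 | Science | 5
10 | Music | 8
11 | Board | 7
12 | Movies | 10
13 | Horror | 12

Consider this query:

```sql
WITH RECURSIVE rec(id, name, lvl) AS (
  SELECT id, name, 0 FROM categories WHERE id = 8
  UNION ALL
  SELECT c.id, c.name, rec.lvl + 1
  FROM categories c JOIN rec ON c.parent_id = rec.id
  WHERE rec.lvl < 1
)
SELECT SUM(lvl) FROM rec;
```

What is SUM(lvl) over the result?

1

Base: id=8 (Classical) at lvl 0.
Iteration 1: rows with parent_id in {8} -> Music (id 10, lvl 1).
Iteration 2: lvl < 1 fails for all current rows; recursion stops.
SUM(lvl) = 0 + 1 = 1.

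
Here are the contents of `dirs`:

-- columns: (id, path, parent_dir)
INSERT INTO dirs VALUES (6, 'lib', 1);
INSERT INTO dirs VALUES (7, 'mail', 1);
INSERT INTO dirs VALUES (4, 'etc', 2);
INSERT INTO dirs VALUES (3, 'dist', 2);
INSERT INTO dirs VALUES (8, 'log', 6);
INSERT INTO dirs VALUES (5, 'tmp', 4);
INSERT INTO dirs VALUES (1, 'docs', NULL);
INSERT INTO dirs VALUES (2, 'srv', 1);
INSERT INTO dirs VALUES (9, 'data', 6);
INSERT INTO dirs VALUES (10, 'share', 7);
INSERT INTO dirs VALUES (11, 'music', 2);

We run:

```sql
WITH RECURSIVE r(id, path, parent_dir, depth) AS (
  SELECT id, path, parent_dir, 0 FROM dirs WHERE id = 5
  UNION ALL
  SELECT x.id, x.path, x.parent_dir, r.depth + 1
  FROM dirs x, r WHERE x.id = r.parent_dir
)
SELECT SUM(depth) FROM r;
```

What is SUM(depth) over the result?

Base: id=5 (tmp), parent_dir=4, depth 0.
Iteration 1: join on id=4 -> etc (id 4, parent_dir=2, depth 1).
Iteration 2: join on id=2 -> srv (id 2, parent_dir=1, depth 2).
Iteration 3: join on id=1 -> docs (id 1, parent_dir=NULL, depth 3).
Iteration 4: parent_dir is NULL; no match; recursion stops.
SUM(depth) = 0 + 1 + 2 + 3 = 6.

6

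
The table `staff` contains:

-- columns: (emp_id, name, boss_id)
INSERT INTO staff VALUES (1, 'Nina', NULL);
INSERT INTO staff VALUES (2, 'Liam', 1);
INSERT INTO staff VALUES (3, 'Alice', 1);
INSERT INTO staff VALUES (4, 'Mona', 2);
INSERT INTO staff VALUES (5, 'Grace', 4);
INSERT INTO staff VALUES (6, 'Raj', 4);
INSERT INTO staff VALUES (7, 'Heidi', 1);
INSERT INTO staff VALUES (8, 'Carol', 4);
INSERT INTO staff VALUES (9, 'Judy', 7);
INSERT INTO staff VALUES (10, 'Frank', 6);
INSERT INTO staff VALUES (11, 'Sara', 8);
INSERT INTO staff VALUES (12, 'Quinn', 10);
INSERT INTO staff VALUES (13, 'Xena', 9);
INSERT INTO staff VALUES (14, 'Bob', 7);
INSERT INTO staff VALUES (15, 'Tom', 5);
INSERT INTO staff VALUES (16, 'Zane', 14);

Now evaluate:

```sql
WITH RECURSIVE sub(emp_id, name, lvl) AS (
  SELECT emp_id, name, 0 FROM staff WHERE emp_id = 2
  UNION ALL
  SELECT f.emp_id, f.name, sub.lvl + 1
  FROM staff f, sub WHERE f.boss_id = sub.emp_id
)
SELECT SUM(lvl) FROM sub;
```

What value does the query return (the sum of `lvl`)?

Base: emp_id=2 (Liam) at lvl 0.
Iteration 1: rows with boss_id in {2} -> Mona (id 4, lvl 1).
Iteration 2: rows with boss_id in {4} -> Grace (id 5, lvl 2), Raj (id 6, lvl 2), Carol (id 8, lvl 2).
Iteration 3: rows with boss_id in {5,6,8} -> Frank (id 10, lvl 3), Sara (id 11, lvl 3), Tom (id 15, lvl 3).
Iteration 4: rows with boss_id in {10,11,15} -> Quinn (id 12, lvl 4).
Iteration 5: no rows with boss_id in {12}; recursion stops.
SUM(lvl) = 0 + 1 + 2 + 2 + 2 + 3 + 3 + 3 + 4 = 20.

20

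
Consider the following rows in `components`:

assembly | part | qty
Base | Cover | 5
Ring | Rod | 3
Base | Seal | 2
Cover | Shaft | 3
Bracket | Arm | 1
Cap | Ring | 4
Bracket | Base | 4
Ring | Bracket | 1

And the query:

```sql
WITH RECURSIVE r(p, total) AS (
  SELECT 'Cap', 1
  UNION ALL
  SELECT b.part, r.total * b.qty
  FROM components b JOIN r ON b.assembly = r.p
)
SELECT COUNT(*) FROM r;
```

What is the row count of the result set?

9

Base: (Cap, total=1).
Iteration 1: components of {Cap} -> Ring = 1*4 = 4.
Iteration 2: components of {Ring} -> Bracket = 4*1 = 4, Rod = 4*3 = 12.
Iteration 3: components of {Bracket,Rod} -> Arm = 4*1 = 4, Base = 4*4 = 16.
Iteration 4: components of {Arm,Base} -> Cover = 16*5 = 80, Seal = 16*2 = 32.
Iteration 5: components of {Cover,Seal} -> Shaft = 80*3 = 240.
Iteration 6: no further components; recursion stops.
Total rows emitted: 9.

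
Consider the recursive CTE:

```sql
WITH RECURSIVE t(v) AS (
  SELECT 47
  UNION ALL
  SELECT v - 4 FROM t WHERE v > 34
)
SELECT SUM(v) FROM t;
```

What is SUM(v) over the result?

Base: v=47.
Iteration 1: 47 > 34 holds -> v = 47 - 4 = 43.
Iteration 2: 43 > 34 holds -> v = 43 - 4 = 39.
Iteration 3: 39 > 34 holds -> v = 39 - 4 = 35.
Iteration 4: 35 > 34 holds -> v = 35 - 4 = 31.
Iteration 5: 31 > 34 fails; recursion stops.
SUM(v) = 47 + 43 + 39 + 35 + 31 = 195.

195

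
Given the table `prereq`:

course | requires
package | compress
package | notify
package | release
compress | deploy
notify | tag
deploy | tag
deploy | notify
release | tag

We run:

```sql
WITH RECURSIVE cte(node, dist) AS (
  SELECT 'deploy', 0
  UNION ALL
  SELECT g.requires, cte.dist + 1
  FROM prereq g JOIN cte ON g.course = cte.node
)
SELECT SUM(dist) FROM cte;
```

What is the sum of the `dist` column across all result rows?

Base: (deploy, dist=0).
Iteration 1: edges from {deploy} -> (notify, dist=1), (tag, dist=1).
Iteration 2: edges from {notify,tag} -> (tag, dist=2).
Iteration 3: no outgoing edges from {tag}; recursion stops.
SUM(dist) = 0 + 1 + 1 + 2 = 4.

4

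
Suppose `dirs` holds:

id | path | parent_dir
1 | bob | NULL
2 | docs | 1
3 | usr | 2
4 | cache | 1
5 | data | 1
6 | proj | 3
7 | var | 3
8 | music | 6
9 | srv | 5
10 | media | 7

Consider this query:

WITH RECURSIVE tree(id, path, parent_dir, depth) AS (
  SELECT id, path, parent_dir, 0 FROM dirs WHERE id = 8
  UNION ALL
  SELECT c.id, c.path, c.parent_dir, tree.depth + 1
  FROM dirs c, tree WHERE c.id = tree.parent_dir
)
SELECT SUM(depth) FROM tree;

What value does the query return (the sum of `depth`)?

10

Base: id=8 (music), parent_dir=6, depth 0.
Iteration 1: join on id=6 -> proj (id 6, parent_dir=3, depth 1).
Iteration 2: join on id=3 -> usr (id 3, parent_dir=2, depth 2).
Iteration 3: join on id=2 -> docs (id 2, parent_dir=1, depth 3).
Iteration 4: join on id=1 -> bob (id 1, parent_dir=NULL, depth 4).
Iteration 5: parent_dir is NULL; no match; recursion stops.
SUM(depth) = 0 + 1 + 2 + 3 + 4 = 10.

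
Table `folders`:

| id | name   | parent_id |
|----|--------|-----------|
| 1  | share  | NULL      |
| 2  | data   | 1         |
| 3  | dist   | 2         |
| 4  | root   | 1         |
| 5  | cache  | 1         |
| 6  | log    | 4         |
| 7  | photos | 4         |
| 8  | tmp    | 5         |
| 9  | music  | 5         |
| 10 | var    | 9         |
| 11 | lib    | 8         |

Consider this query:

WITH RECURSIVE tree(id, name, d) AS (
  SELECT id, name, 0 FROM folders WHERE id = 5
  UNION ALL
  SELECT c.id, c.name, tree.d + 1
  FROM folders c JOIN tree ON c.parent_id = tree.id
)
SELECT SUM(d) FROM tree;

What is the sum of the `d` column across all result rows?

6

Base: id=5 (cache) at d 0.
Iteration 1: rows with parent_id in {5} -> tmp (id 8, d 1), music (id 9, d 1).
Iteration 2: rows with parent_id in {8,9} -> var (id 10, d 2), lib (id 11, d 2).
Iteration 3: no rows with parent_id in {10,11}; recursion stops.
SUM(d) = 0 + 1 + 1 + 2 + 2 = 6.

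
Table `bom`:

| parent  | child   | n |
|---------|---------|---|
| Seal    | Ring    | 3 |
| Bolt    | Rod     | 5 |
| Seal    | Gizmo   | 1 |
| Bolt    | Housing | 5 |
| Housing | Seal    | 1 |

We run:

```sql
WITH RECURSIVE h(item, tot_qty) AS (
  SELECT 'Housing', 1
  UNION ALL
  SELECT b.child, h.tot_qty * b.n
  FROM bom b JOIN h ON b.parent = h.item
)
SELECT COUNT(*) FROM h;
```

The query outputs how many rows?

Base: (Housing, tot_qty=1).
Iteration 1: components of {Housing} -> Seal = 1*1 = 1.
Iteration 2: components of {Seal} -> Gizmo = 1*1 = 1, Ring = 1*3 = 3.
Iteration 3: no further components; recursion stops.
Total rows emitted: 4.

4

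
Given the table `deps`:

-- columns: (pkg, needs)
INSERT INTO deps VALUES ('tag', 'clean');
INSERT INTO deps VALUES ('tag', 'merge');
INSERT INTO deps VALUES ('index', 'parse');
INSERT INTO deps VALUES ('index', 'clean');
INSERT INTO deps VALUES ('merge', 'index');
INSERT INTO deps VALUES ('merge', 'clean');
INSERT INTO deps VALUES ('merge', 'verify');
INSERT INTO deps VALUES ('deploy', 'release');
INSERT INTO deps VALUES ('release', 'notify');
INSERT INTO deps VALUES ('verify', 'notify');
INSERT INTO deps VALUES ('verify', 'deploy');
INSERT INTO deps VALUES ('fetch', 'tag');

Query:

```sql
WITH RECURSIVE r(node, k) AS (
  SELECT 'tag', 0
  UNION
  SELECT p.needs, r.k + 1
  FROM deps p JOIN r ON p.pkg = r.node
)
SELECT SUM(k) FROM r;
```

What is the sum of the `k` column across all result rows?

Base: (tag, k=0).
Iteration 1: edges from {tag} -> (clean, k=1), (merge, k=1).
Iteration 2: edges from {clean,merge} -> (clean, k=2), (index, k=2), (verify, k=2).
Iteration 3: edges from {clean,index,verify} -> (clean, k=3), (deploy, k=3), (notify, k=3), (parse, k=3).
Iteration 4: edges from {clean,deploy,notify,parse} -> (release, k=4).
Iteration 5: edges from {release} -> (notify, k=5).
Iteration 6: no outgoing edges from {notify}; recursion stops.
SUM(k) = 0 + 1 + 1 + 2 + 2 + 2 + 3 + 3 + 3 + 3 + 4 + 5 = 29.

29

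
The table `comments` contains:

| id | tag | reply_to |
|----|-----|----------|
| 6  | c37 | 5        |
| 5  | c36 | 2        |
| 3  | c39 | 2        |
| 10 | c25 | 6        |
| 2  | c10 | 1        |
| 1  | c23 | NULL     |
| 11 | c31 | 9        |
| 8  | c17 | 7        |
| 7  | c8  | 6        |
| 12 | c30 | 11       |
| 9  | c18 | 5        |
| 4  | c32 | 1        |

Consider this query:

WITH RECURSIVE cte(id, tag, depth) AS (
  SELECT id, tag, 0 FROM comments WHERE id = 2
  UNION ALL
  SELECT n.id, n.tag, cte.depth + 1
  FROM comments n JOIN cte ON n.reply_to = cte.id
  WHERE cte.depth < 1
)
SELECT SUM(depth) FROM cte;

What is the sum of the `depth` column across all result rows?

2

Base: id=2 (c10) at depth 0.
Iteration 1: rows with reply_to in {2} -> c39 (id 3, depth 1), c36 (id 5, depth 1).
Iteration 2: depth < 1 fails for all current rows; recursion stops.
SUM(depth) = 0 + 1 + 1 = 2.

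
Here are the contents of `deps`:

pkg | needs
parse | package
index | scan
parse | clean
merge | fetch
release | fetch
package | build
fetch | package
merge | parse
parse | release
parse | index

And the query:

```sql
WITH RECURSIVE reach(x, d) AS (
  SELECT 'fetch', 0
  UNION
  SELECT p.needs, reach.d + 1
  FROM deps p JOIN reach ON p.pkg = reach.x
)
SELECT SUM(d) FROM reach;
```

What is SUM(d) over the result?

3

Base: (fetch, d=0).
Iteration 1: edges from {fetch} -> (package, d=1).
Iteration 2: edges from {package} -> (build, d=2).
Iteration 3: no outgoing edges from {build}; recursion stops.
SUM(d) = 0 + 1 + 2 = 3.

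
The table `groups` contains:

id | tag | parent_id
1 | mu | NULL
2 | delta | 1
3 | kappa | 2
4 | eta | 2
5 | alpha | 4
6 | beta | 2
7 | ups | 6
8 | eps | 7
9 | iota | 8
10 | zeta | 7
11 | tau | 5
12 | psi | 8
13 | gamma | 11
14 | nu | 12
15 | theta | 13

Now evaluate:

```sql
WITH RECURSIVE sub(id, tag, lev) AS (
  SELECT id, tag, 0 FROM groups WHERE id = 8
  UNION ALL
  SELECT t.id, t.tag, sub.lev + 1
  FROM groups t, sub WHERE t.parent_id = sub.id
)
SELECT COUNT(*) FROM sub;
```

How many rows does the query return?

4

Base: id=8 (eps) at lev 0.
Iteration 1: rows with parent_id in {8} -> iota (id 9, lev 1), psi (id 12, lev 1).
Iteration 2: rows with parent_id in {9,12} -> nu (id 14, lev 2).
Iteration 3: no rows with parent_id in {14}; recursion stops.
Total rows emitted: 4.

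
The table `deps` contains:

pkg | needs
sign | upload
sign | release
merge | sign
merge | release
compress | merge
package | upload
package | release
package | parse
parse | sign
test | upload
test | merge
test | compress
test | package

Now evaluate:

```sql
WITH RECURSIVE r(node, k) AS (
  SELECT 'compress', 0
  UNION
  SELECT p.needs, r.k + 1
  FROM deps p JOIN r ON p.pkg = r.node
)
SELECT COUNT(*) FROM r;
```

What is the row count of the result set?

6

Base: (compress, k=0).
Iteration 1: edges from {compress} -> (merge, k=1).
Iteration 2: edges from {merge} -> (release, k=2), (sign, k=2).
Iteration 3: edges from {release,sign} -> (release, k=3), (upload, k=3).
Iteration 4: no outgoing edges from {release,upload}; recursion stops.
Total rows emitted: 6.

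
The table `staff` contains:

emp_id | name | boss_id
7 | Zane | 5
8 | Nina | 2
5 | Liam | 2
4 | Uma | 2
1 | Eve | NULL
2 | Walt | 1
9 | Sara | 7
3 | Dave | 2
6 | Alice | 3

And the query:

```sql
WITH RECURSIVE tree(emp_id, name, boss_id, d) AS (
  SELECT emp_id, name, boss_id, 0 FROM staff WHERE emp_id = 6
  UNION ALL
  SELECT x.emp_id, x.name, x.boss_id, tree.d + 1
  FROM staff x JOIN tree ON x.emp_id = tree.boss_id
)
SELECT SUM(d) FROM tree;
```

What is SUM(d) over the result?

Base: emp_id=6 (Alice), boss_id=3, d 0.
Iteration 1: join on emp_id=3 -> Dave (id 3, boss_id=2, d 1).
Iteration 2: join on emp_id=2 -> Walt (id 2, boss_id=1, d 2).
Iteration 3: join on emp_id=1 -> Eve (id 1, boss_id=NULL, d 3).
Iteration 4: boss_id is NULL; no match; recursion stops.
SUM(d) = 0 + 1 + 2 + 3 = 6.

6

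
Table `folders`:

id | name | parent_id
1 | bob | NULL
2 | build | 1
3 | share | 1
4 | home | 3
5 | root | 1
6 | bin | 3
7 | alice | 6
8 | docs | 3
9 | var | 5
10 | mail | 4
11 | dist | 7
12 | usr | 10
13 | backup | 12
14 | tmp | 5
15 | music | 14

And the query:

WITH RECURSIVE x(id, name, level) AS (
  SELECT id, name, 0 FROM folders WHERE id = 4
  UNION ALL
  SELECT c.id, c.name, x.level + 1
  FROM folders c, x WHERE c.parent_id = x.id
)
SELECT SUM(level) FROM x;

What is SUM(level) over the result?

Base: id=4 (home) at level 0.
Iteration 1: rows with parent_id in {4} -> mail (id 10, level 1).
Iteration 2: rows with parent_id in {10} -> usr (id 12, level 2).
Iteration 3: rows with parent_id in {12} -> backup (id 13, level 3).
Iteration 4: no rows with parent_id in {13}; recursion stops.
SUM(level) = 0 + 1 + 2 + 3 = 6.

6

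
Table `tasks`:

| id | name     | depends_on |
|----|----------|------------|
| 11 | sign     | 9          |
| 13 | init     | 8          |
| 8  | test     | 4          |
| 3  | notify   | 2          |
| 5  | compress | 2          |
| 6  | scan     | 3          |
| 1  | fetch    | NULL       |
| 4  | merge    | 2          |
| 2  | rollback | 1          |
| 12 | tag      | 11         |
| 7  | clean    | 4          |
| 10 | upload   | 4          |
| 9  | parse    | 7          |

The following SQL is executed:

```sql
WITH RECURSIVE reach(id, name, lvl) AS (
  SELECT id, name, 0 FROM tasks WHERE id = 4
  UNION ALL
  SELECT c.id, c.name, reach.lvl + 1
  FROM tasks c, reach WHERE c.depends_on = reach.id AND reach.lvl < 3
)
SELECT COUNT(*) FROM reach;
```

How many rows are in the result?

7

Base: id=4 (merge) at lvl 0.
Iteration 1: rows with depends_on in {4} -> clean (id 7, lvl 1), test (id 8, lvl 1), upload (id 10, lvl 1).
Iteration 2: rows with depends_on in {7,8,10} -> parse (id 9, lvl 2), init (id 13, lvl 2).
Iteration 3: rows with depends_on in {9,13} -> sign (id 11, lvl 3).
Iteration 4: lvl < 3 fails for all current rows; recursion stops.
Total rows emitted: 7.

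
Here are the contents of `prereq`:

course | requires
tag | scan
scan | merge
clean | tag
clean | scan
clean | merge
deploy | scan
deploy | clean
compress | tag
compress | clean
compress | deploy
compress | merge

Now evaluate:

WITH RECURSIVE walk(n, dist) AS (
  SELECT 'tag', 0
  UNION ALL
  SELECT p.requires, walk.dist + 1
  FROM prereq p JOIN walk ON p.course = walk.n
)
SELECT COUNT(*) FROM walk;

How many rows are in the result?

Base: (tag, dist=0).
Iteration 1: edges from {tag} -> (scan, dist=1).
Iteration 2: edges from {scan} -> (merge, dist=2).
Iteration 3: no outgoing edges from {merge}; recursion stops.
Total rows emitted: 3.

3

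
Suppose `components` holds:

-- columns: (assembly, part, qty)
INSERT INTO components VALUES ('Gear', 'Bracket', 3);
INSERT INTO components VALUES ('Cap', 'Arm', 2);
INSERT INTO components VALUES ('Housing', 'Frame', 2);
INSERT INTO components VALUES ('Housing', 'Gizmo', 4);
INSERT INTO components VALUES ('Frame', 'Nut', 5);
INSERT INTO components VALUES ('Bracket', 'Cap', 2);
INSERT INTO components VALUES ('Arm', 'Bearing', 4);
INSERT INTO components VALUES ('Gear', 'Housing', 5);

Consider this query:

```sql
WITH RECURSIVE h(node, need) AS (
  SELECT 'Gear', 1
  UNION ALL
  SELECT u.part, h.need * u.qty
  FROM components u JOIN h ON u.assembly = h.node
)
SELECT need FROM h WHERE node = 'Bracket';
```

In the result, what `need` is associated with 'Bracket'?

3

Base: (Gear, need=1).
Iteration 1: components of {Gear} -> Bracket = 1*3 = 3, Housing = 1*5 = 5.
Iteration 2: components of {Bracket,Housing} -> Cap = 3*2 = 6, Frame = 5*2 = 10, Gizmo = 5*4 = 20.
Iteration 3: components of {Cap,Frame,Gizmo} -> Arm = 6*2 = 12, Nut = 10*5 = 50.
Iteration 4: components of {Arm,Nut} -> Bearing = 12*4 = 48.
Iteration 5: no further components; recursion stops.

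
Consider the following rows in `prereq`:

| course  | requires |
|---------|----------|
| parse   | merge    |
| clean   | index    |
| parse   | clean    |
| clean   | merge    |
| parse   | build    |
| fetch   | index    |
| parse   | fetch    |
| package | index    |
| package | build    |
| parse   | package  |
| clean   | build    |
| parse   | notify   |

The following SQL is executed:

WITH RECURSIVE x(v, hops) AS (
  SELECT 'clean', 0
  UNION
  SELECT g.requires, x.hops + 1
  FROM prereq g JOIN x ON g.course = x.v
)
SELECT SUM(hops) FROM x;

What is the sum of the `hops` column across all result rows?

Base: (clean, hops=0).
Iteration 1: edges from {clean} -> (build, hops=1), (index, hops=1), (merge, hops=1).
Iteration 2: no outgoing edges from {build,index,merge}; recursion stops.
SUM(hops) = 0 + 1 + 1 + 1 = 3.

3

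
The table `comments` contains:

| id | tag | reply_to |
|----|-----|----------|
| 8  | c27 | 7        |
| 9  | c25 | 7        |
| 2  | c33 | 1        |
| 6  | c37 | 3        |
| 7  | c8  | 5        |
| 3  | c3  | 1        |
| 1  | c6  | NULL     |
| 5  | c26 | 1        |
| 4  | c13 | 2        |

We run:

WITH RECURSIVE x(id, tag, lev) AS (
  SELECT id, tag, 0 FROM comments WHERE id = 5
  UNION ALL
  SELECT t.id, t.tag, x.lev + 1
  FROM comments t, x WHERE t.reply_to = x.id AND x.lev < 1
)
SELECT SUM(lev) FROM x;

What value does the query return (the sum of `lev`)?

Base: id=5 (c26) at lev 0.
Iteration 1: rows with reply_to in {5} -> c8 (id 7, lev 1).
Iteration 2: lev < 1 fails for all current rows; recursion stops.
SUM(lev) = 0 + 1 = 1.

1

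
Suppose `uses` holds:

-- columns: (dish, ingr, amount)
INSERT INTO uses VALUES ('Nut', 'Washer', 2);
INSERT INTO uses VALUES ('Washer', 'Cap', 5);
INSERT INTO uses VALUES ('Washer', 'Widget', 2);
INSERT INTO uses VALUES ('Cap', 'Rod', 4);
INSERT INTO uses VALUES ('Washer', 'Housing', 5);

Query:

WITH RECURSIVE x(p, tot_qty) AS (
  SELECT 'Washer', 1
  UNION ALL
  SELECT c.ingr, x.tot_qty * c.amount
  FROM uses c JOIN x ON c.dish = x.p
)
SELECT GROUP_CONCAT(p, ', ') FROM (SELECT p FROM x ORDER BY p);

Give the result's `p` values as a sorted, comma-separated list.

Cap, Housing, Rod, Washer, Widget

Base: (Washer, tot_qty=1).
Iteration 1: components of {Washer} -> Cap = 1*5 = 5, Housing = 1*5 = 5, Widget = 1*2 = 2.
Iteration 2: components of {Cap,Housing,Widget} -> Rod = 5*4 = 20.
Iteration 3: no further components; recursion stops.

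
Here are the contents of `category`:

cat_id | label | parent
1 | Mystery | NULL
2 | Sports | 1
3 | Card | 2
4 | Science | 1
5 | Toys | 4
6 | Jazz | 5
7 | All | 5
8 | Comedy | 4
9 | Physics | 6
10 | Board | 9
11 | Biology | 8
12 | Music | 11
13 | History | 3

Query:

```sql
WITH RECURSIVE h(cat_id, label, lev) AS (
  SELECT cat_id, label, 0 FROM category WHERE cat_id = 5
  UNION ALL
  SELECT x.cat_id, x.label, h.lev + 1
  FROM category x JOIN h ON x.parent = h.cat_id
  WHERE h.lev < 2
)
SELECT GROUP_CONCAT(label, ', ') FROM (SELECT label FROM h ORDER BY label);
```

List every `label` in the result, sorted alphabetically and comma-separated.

All, Jazz, Physics, Toys

Base: cat_id=5 (Toys) at lev 0.
Iteration 1: rows with parent in {5} -> Jazz (id 6, lev 1), All (id 7, lev 1).
Iteration 2: rows with parent in {6,7} -> Physics (id 9, lev 2).
Iteration 3: lev < 2 fails for all current rows; recursion stops.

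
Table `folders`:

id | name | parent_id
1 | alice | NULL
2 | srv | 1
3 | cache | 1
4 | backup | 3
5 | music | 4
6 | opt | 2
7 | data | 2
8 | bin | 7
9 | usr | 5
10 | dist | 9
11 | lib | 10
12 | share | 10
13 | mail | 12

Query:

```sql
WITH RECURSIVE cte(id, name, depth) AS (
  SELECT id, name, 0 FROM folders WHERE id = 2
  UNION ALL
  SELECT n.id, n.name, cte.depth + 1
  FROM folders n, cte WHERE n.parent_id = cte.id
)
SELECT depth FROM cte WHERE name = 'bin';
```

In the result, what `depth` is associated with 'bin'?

2

Base: id=2 (srv) at depth 0.
Iteration 1: rows with parent_id in {2} -> opt (id 6, depth 1), data (id 7, depth 1).
Iteration 2: rows with parent_id in {6,7} -> bin (id 8, depth 2).
Iteration 3: no rows with parent_id in {8}; recursion stops.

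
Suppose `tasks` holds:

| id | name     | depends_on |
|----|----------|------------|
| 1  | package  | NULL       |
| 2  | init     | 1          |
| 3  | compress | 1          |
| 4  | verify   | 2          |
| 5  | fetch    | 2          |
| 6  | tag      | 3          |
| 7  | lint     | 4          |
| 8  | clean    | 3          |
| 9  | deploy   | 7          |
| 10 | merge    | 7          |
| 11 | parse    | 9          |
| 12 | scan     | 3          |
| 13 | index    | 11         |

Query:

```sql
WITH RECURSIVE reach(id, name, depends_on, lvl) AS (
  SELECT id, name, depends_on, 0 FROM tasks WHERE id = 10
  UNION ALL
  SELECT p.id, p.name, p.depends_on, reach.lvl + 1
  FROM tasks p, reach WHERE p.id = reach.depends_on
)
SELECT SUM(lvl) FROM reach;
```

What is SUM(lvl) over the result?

10

Base: id=10 (merge), depends_on=7, lvl 0.
Iteration 1: join on id=7 -> lint (id 7, depends_on=4, lvl 1).
Iteration 2: join on id=4 -> verify (id 4, depends_on=2, lvl 2).
Iteration 3: join on id=2 -> init (id 2, depends_on=1, lvl 3).
Iteration 4: join on id=1 -> package (id 1, depends_on=NULL, lvl 4).
Iteration 5: depends_on is NULL; no match; recursion stops.
SUM(lvl) = 0 + 1 + 2 + 3 + 4 = 10.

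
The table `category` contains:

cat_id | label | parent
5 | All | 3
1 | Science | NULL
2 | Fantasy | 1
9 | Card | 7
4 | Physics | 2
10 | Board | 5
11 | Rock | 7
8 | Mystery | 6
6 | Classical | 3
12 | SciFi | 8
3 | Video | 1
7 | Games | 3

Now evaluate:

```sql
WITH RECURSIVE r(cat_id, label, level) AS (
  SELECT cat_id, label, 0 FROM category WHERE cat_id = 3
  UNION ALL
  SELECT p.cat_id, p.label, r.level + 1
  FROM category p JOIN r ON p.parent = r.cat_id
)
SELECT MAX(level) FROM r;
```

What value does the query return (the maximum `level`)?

3

Base: cat_id=3 (Video) at level 0.
Iteration 1: rows with parent in {3} -> All (id 5, level 1), Classical (id 6, level 1), Games (id 7, level 1).
Iteration 2: rows with parent in {5,6,7} -> Mystery (id 8, level 2), Card (id 9, level 2), Board (id 10, level 2), Rock (id 11, level 2).
Iteration 3: rows with parent in {8,9,10,11} -> SciFi (id 12, level 3).
Iteration 4: no rows with parent in {12}; recursion stops.
level values: 0, 1, 1, 1, 2, 2, 2, 2, 3; the maximum is 3.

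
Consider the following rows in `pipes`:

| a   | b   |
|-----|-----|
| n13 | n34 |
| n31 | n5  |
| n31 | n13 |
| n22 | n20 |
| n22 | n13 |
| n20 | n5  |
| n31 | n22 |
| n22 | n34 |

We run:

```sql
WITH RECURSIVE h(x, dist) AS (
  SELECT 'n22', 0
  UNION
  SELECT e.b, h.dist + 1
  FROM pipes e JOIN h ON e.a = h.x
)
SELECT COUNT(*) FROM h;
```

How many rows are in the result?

6

Base: (n22, dist=0).
Iteration 1: edges from {n22} -> (n13, dist=1), (n20, dist=1), (n34, dist=1).
Iteration 2: edges from {n13,n20,n34} -> (n34, dist=2), (n5, dist=2).
Iteration 3: no outgoing edges from {n34,n5}; recursion stops.
Total rows emitted: 6.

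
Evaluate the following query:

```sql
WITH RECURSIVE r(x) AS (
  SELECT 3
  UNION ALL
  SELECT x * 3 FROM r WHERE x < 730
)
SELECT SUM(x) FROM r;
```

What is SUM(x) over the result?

Base: x=3.
Iteration 1: 3 < 730 holds -> x = 3 * 3 = 9.
Iteration 2: 9 < 730 holds -> x = 9 * 3 = 27.
Iteration 3: 27 < 730 holds -> x = 27 * 3 = 81.
Iteration 4: 81 < 730 holds -> x = 81 * 3 = 243.
Iteration 5: 243 < 730 holds -> x = 243 * 3 = 729.
Iteration 6: 729 < 730 holds -> x = 729 * 3 = 2187.
Iteration 7: 2187 < 730 fails; recursion stops.
SUM(x) = 3 + 9 + 27 + 81 + 243 + 729 + 2187 = 3279.

3279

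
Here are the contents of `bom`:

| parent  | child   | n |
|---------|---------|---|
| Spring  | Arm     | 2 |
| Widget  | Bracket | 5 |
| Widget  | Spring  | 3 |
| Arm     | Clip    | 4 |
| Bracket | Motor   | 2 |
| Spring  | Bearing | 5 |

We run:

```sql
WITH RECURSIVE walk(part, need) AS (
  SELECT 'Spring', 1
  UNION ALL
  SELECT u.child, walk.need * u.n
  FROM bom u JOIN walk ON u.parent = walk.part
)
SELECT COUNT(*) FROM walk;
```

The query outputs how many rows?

Base: (Spring, need=1).
Iteration 1: components of {Spring} -> Arm = 1*2 = 2, Bearing = 1*5 = 5.
Iteration 2: components of {Arm,Bearing} -> Clip = 2*4 = 8.
Iteration 3: no further components; recursion stops.
Total rows emitted: 4.

4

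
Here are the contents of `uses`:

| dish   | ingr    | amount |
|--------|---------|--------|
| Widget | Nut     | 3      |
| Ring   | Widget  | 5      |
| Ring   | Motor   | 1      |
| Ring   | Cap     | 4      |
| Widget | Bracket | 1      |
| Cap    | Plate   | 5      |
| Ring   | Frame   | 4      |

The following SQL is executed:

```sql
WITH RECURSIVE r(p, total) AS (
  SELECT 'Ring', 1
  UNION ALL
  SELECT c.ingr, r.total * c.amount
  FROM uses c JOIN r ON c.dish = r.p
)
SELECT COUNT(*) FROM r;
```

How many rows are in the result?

8

Base: (Ring, total=1).
Iteration 1: components of {Ring} -> Cap = 1*4 = 4, Frame = 1*4 = 4, Motor = 1*1 = 1, Widget = 1*5 = 5.
Iteration 2: components of {Cap,Frame,Motor,Widget} -> Bracket = 5*1 = 5, Nut = 5*3 = 15, Plate = 4*5 = 20.
Iteration 3: no further components; recursion stops.
Total rows emitted: 8.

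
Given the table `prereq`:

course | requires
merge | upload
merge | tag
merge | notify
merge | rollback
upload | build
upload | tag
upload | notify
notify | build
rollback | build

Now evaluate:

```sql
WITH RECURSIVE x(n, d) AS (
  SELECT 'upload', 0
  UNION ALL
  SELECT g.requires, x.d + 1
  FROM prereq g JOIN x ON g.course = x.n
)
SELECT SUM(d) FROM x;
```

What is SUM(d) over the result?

Base: (upload, d=0).
Iteration 1: edges from {upload} -> (build, d=1), (notify, d=1), (tag, d=1).
Iteration 2: edges from {build,notify,tag} -> (build, d=2).
Iteration 3: no outgoing edges from {build}; recursion stops.
SUM(d) = 0 + 1 + 1 + 1 + 2 = 5.

5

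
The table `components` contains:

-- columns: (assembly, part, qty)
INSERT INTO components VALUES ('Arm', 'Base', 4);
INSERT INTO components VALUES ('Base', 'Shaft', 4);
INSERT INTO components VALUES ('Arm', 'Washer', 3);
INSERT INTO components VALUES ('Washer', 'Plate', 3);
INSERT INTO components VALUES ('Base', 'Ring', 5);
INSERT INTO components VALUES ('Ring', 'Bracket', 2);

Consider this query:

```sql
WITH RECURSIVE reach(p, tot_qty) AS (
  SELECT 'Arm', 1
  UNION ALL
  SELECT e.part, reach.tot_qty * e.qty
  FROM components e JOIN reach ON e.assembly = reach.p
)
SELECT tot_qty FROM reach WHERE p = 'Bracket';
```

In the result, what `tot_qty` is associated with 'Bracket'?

Base: (Arm, tot_qty=1).
Iteration 1: components of {Arm} -> Base = 1*4 = 4, Washer = 1*3 = 3.
Iteration 2: components of {Base,Washer} -> Plate = 3*3 = 9, Ring = 4*5 = 20, Shaft = 4*4 = 16.
Iteration 3: components of {Plate,Ring,Shaft} -> Bracket = 20*2 = 40.
Iteration 4: no further components; recursion stops.

40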